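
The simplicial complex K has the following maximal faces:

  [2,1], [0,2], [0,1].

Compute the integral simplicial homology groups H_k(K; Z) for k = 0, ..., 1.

H_0 ≅ Z,  H_1 ≅ Z.

Take the total order 0 < 1 < 2 on the vertex set. Then K (dimension 1) consists of the simplices:

  0-simplices (3): [0], [1], [2]
  1-simplices (3): [0,1], [0,2], [1,2]

giving chain groups C_0 ≅ Z^3, C_1 ≅ Z^3.

Boundary ∂_1: C_1 → C_0 sends each edge [p,q] (with p < q) to q − p. For instance
  ∂[0,2] = [2] − [0].
The 3×3 boundary matrix has rank 2 and Smith normal form diag(1,1).

From H_k ≅ ker(∂_k) / im(∂_{k+1}) we obtain:

  H_0: rank C_0 − rank ∂_1 = 3 − 2 = 1, and the invariant factors of ∂_1 are all 1, so H_0 = Z.
  H_1: rank ker ∂_1 − rank ∂_2 = (3 − 2) − 0 = 1, and there is no ∂_2, so H_1 = Z.

As a check, the Euler characteristic is 3 − 3 = 0, which agrees with 1 − 1 = 0.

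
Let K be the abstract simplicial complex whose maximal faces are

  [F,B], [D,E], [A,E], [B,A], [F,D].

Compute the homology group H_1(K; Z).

H_1 = Z.

We work with the vertex ordering A < B < D < E < F. The simplices of K, each written with vertices in increasing order, are:

  0-simplices (5): A, B, D, E, F
  1-simplices (5): AB, AE, BF, DE, DF

giving chain groups C_0 ≅ Z^5, C_1 ≅ Z^5.

The boundary map ∂_1: C_1 → C_0 maps an edge to its endpoints' difference, ∂[p,q] = q − p. For instance
  ∂AB = B − A.
As a 5×5 matrix over Z this has rank 4, with invariant factors (1,1,1,1).

Computing H_k = (kernel of ∂_k) / (image of ∂_{k+1}):

  H_1: rank ker ∂_1 − rank ∂_2 = (5 − 4) − 0 = 1, and there is no ∂_2, so H_1 ≅ Z.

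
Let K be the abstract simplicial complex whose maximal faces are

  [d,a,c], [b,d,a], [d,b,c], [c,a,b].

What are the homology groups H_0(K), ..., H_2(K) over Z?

H_0 = Z,  H_1 = 0,  H_2 = Z.

Take the total order a < b < c < d on the vertex set. Then K (dimension 2) consists of the simplices:

  0-simplices (4): a, b, c, d
  1-simplices (6): ab, ac, ad, bc, bd, cd
  2-simplices (4): abc, abd, acd, bcd

so the chain groups are C_0 ≅ Z^4, C_1 ≅ Z^6, C_2 ≅ Z^4.

∂_1: C_1 → C_0 sends each edge [p,q] (with p < q) to q − p. For instance
  ∂ad = d − a.
This gives a 4×6 integer matrix of rank 3; reducing to Smith normal form yields diagonal entries (1,1,1).

Boundary ∂_2: C_2 → C_1 acts by ∂[p,q,r] = [q,r] − [p,r] + [p,q]. For instance
  ∂abd = bd − ad + ab,
  ∂acd = cd − ad + ac.
The 6×4 boundary matrix has rank 3 and Smith normal form diag(1,1,1).

Now H_k = ker ∂_k / im ∂_{k+1}, so:

  H_0: rank C_0 − rank ∂_1 = 4 − 3 = 1, and the invariant factors of ∂_1 are all 1, so H_0 = Z.
  H_1: rank ker ∂_1 − rank ∂_2 = (6 − 3) − 3 = 0, and the invariant factors of ∂_2 are all 1, so H_1 = 0.
  H_2: rank ker ∂_2 − rank ∂_3 = (4 − 3) − 0 = 1, and there is no ∂_3, so H_2 = Z.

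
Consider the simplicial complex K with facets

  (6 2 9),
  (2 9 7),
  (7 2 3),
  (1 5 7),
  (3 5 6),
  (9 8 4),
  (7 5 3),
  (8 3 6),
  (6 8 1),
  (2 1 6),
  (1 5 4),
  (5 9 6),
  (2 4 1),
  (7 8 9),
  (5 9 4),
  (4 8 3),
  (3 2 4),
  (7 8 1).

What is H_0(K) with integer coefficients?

We work with the vertex ordering 1 < 2 < 3 < 4 < 5 < 6 < 7 < 8 < 9. The simplices of K, each written with vertices in increasing order, are:

  0-simplices (9): [1], [2], [3], [4], [5], [6], [7], [8], [9]
  1-simplices (27): (27 of them)
  2-simplices (18): [1,2,4], [1,2,6], [1,4,5], [1,5,7], [1,6,8], [1,7,8], [2,3,4], [2,3,7], [2,6,9], [2,7,9], [3,4,8], [3,5,6], [3,5,7], [3,6,8], [4,5,9], [4,8,9], [5,6,9], [7,8,9]

Hence C_0 ≅ Z^9, C_1 ≅ Z^27, C_2 ≅ Z^18.

∂_1: C_1 → C_0 sends each edge [p,q] (with p < q) to q − p.
This gives a 9×27 integer matrix of rank 8; reducing to Smith normal form yields diagonal entries (1,1,1,1,1,1,1,1).

The boundary map ∂_2: C_2 → C_1 acts by ∂[p,q,r] = [q,r] − [p,r] + [p,q]. For instance
  ∂[3,5,6] = [5,6] − [3,6] + [3,5],
  ∂[1,7,8] = [7,8] − [1,8] + [1,7].
This gives a 27×18 integer matrix of rank 17; reducing to Smith normal form yields diagonal entries (1,1,1,1,1,1,1,1,1,1,1,1,1,1,1,1,1).

Computing H_k = (kernel of ∂_k) / (image of ∂_{k+1}):

  H_0: rank C_0 − rank ∂_1 = 9 − 8 = 1, and the invariant factors of ∂_1 are all 1, so H_0 = Z.

(K is a triangulation of the torus T^2.)

H_0 = Z.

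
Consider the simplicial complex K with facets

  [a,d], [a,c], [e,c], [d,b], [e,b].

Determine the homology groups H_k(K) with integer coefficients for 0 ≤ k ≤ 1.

Fix the vertex order a < b < c < d < e and write every simplex with vertices in increasing order. Then dim K = 1 and the simplices of K are:

  0-simplices (5): a, b, c, d, e
  1-simplices (5): ac, ad, bd, be, ce

giving chain groups C_0 ≅ Z^5, C_1 ≅ Z^5.

Boundary ∂_1: C_1 → C_0 maps an edge to its endpoints' difference, ∂[p,q] = q − p.
This gives a 5×5 integer matrix of rank 4; reducing to Smith normal form yields diagonal entries (1,1,1,1).

Reading off H_k = ker ∂_k / im ∂_{k+1}:

  H_0: rank C_0 − rank ∂_1 = 5 − 4 = 1, and the invariant factors of ∂_1 are all 1, so H_0 ≅ Z.
  H_1: rank ker ∂_1 − rank ∂_2 = (5 − 4) − 0 = 1, and there is no ∂_2, so H_1 ≅ Z.

As a check, the Euler characteristic is 5 − 5 = 0, which agrees with 1 − 1 = 0.

H_0 ≅ Z,  H_1 ≅ Z.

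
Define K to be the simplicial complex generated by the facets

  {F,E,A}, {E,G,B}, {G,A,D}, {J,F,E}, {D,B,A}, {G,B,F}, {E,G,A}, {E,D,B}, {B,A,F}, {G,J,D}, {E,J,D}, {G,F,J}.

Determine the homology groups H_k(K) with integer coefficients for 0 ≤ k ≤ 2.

Order the vertices as A < B < D < E < F < G < J. Listing each simplex with vertices in this order, K has dimension 2 with simplices:

  0-simplices (7): A, B, D, E, F, G, J
  1-simplices (18): AB, AD, AE, AF, AG, BD, BE, BF, BG, DE, DG, DJ, EF, EG, EJ, FG, FJ, GJ
  2-simplices (12): ABD, ABF, ADG, AEF, AEG, BDE, BEG, BFG, DEJ, DGJ, EFJ, FGJ

giving chain groups C_0 ≅ Z^7, C_1 ≅ Z^18, C_2 ≅ Z^12.

Boundary ∂_1: C_1 → C_0 sends each edge [p,q] (with p < q) to q − p. For instance
  ∂BE = E − B.
The resulting 7×18 matrix has rank 6, and its Smith normal form has invariant factors (1,1,1,1,1,1).

∂_2: C_2 → C_1 acts by ∂[p,q,r] = [q,r] − [p,r] + [p,q]. For instance
  ∂ABD = BD − AD + AB,
  ∂BFG = FG − BG + BF.
As a 18×12 matrix over Z this has rank 12, with invariant factors (1,1,1,1,1,1,1,1,1,1,1,2).

Now H_k = ker ∂_k / im ∂_{k+1}, so:

  H_0: rank C_0 − rank ∂_1 = 7 − 6 = 1, and the invariant factors of ∂_1 are all 1, so H_0 ≅ Z.
  H_1: rank ker ∂_1 − rank ∂_2 = (18 − 6) − 12 = 0, and ∂_2 has invariant factor 2 > 1, so H_1 ≅ Z/2.
  H_2: rank ker ∂_2 − rank ∂_3 = (12 − 12) − 0 = 0, and there is no ∂_3, so H_2 ≅ 0.

As a check, the Euler characteristic is 7 − 18 + 12 = 1, which agrees with 1 − 0 + 0 = 1.

H_0 ≅ Z,  H_1 ≅ Z/2,  H_2 = 0.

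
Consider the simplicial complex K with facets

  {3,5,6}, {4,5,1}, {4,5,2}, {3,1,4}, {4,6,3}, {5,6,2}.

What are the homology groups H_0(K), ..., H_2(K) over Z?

H_0 = Z,  H_1 = Z,  H_2 = 0.

We work with the vertex ordering 1 < 2 < 3 < 4 < 5 < 6. The simplices of K, each written with vertices in increasing order, are:

  0-simplices (6): [1], [2], [3], [4], [5], [6]
  1-simplices (12): [1,3], [1,4], [1,5], [2,4], [2,5], [2,6], [3,4], [3,5], [3,6], [4,5], [4,6], [5,6]
  2-simplices (6): [1,3,4], [1,4,5], [2,4,5], [2,5,6], [3,4,6], [3,5,6]

so the chain groups are C_0 ≅ Z^6, C_1 ≅ Z^12, C_2 ≅ Z^6.

∂_1: C_1 → C_0 sends each edge [p,q] (with p < q) to q − p.
As a 6×12 matrix over Z this has rank 5, with invariant factors (1,1,1,1,1).

∂_2: C_2 → C_1 maps a triangle to the signed sum of its edges. For instance
  ∂[1,3,4] = [3,4] − [1,4] + [1,3],
  ∂[3,4,6] = [4,6] − [3,6] + [3,4].
This gives a 12×6 integer matrix of rank 6; reducing to Smith normal form yields diagonal entries (1,1,1,1,1,1).

From H_k ≅ ker(∂_k) / im(∂_{k+1}) we obtain:

  H_0: rank C_0 − rank ∂_1 = 6 − 5 = 1, and the invariant factors of ∂_1 are all 1, so H_0 = Z.
  H_1: rank ker ∂_1 − rank ∂_2 = (12 − 5) − 6 = 1, and the invariant factors of ∂_2 are all 1, so H_1 = Z.
  H_2: rank ker ∂_2 − rank ∂_3 = (6 − 6) − 0 = 0, and there is no ∂_3, so H_2 = 0.

(K is a triangulation of the cylinder S^1 x I.)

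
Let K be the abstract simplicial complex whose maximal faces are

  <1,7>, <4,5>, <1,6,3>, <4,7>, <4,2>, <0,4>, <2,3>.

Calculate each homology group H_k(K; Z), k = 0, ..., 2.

H_0 = Z,  H_1 = Z,  H_2 = 0.

Fix the vertex order 0 < 1 < 2 < 3 < 4 < 5 < 6 < 7 and write every simplex with vertices in increasing order. Then dim K = 2 and the simplices of K are:

  0-simplices (8): [0], [1], [2], [3], [4], [5], [6], [7]
  1-simplices (9): [0,4], [1,3], [1,6], [1,7], [2,3], [2,4], [3,6], [4,5], [4,7]
  2-simplices (1): [1,3,6]

Hence C_0 ≅ Z^8, C_1 ≅ Z^9, C_2 ≅ Z^1.

Boundary ∂_1: C_1 → C_0 sends each edge [p,q] (with p < q) to q − p. For instance
  ∂[4,7] = [7] − [4].
The resulting 8×9 matrix has rank 7, and its Smith normal form has invariant factors (1,1,1,1,1,1,1).

∂_2: C_2 → C_1 maps a triangle to the signed sum of its edges. For instance
  ∂[1,3,6] = [3,6] − [1,6] + [1,3].
This gives a 9×1 integer matrix of rank 1; reducing to Smith normal form yields diagonal entries (1).

Now H_k = ker ∂_k / im ∂_{k+1}, so:

  H_0: rank C_0 − rank ∂_1 = 8 − 7 = 1, and the invariant factors of ∂_1 are all 1, so H_0 = Z.
  H_1: rank ker ∂_1 − rank ∂_2 = (9 − 7) − 1 = 1, and the invariant factors of ∂_2 are all 1, so H_1 = Z.
  H_2: rank ker ∂_2 − rank ∂_3 = (1 − 1) − 0 = 0, and there is no ∂_3, so H_2 = 0.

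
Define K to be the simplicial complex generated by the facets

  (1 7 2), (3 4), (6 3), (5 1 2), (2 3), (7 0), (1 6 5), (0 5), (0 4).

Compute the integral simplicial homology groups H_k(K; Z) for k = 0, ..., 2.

We work with the vertex ordering 0 < 1 < 2 < 3 < 4 < 5 < 6 < 7. The simplices of K, each written with vertices in increasing order, are:

  0-simplices (8): [0], [1], [2], [3], [4], [5], [6], [7]
  1-simplices (13): [0,4], [0,5], [0,7], [1,2], [1,5], [1,6], [1,7], [2,3], [2,5], [2,7], [3,4], [3,6], [5,6]
  2-simplices (3): [1,2,5], [1,2,7], [1,5,6]

Hence C_0 ≅ Z^8, C_1 ≅ Z^13, C_2 ≅ Z^3.

The boundary map ∂_1: C_1 → C_0 maps an edge to its endpoints' difference, ∂[p,q] = q − p.
The 8×13 boundary matrix has rank 7 and Smith normal form diag(1,1,1,1,1,1,1).

∂_2: C_2 → C_1 maps a triangle to the signed sum of its edges. For instance
  ∂[1,2,7] = [2,7] − [1,7] + [1,2],
  ∂[1,2,5] = [2,5] − [1,5] + [1,2].
As a 13×3 matrix over Z this has rank 3, with invariant factors (1,1,1).

Computing H_k = (kernel of ∂_k) / (image of ∂_{k+1}):

  H_0: rank C_0 − rank ∂_1 = 8 − 7 = 1, and the invariant factors of ∂_1 are all 1, so H_0 ≅ Z.
  H_1: rank ker ∂_1 − rank ∂_2 = (13 − 7) − 3 = 3, and the invariant factors of ∂_2 are all 1, so H_1 ≅ Z^3.
  H_2: rank ker ∂_2 − rank ∂_3 = (3 − 3) − 0 = 0, and there is no ∂_3, so H_2 ≅ 0.

H_0 = Z,  H_1 = Z^3,  H_2 = 0.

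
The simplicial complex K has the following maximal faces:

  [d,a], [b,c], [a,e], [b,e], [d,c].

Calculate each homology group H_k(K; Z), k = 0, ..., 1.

Order the vertices as a < b < c < d < e. Listing each simplex with vertices in this order, K has dimension 1 with simplices:

  0-simplices (5): a, b, c, d, e
  1-simplices (5): ad, ae, bc, be, cd

so the chain groups are C_0 ≅ Z^5, C_1 ≅ Z^5.

∂_1: C_1 → C_0 sends each edge [p,q] (with p < q) to q − p.
As a 5×5 matrix over Z this has rank 4, with invariant factors (1,1,1,1).

Reading off H_k = ker ∂_k / im ∂_{k+1}:

  H_0: rank C_0 − rank ∂_1 = 5 − 4 = 1, and the invariant factors of ∂_1 are all 1, so H_0 = Z.
  H_1: rank ker ∂_1 − rank ∂_2 = (5 − 4) − 0 = 1, and there is no ∂_2, so H_1 = Z.

H_0 = Z,  H_1 = Z.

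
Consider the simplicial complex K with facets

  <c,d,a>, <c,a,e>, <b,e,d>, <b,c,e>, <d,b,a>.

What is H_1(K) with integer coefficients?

K has 5 vertices, 10 edges, 5 triangles.
rank ∂_1 = 4, rank ∂_2 = 5 ⇒ b_1 = 10 − 4 − 5 = 1; all invariant factors of ∂_2 are 1 so no torsion. So H_1 = Z.

H_1 ≅ Z.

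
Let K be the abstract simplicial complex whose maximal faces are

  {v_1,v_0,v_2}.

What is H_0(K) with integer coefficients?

Fix the vertex order v_0 < v_1 < v_2 and write every simplex with vertices in increasing order. Then dim K = 2 and the simplices of K are:

  0-simplices (3): [v_0], [v_1], [v_2]
  1-simplices (3): [v_0,v_1], [v_0,v_2], [v_1,v_2]
  2-simplices (1): [v_0,v_1,v_2]

so the chain groups are C_0 ≅ Z^3, C_1 ≅ Z^3, C_2 ≅ Z^1.

∂_1: C_1 → C_0 is given by ∂[p,q] = [q] − [p]. For instance
  ∂[v_0,v_2] = [v_2] − [v_0].
The resulting 3×3 matrix has rank 2, and its Smith normal form has invariant factors (1,1).

The boundary map ∂_2: C_2 → C_1 sends each 2-simplex [p,q,r] to [q,r] − [p,r] + [p,q]. For instance
  ∂[v_0,v_1,v_2] = [v_1,v_2] − [v_0,v_2] + [v_0,v_1].
This gives a 3×1 integer matrix of rank 1; reducing to Smith normal form yields diagonal entries (1).

Now H_k = ker ∂_k / im ∂_{k+1}, so:

  H_0: rank C_0 − rank ∂_1 = 3 − 2 = 1, and the invariant factors of ∂_1 are all 1, so H_0 = Z.

H_0 ≅ Z.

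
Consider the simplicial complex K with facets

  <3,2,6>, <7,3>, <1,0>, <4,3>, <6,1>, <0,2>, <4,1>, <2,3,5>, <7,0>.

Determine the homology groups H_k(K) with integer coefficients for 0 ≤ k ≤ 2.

H_0 = Z,  H_1 = Z^3,  H_2 = 0.

Order the vertices as 0 < 1 < 2 < 3 < 4 < 5 < 6 < 7. Listing each simplex with vertices in this order, K has dimension 2 with simplices:

  0-simplices (8): [0], [1], [2], [3], [4], [5], [6], [7]
  1-simplices (12): [0,1], [0,2], [0,7], [1,4], [1,6], [2,3], [2,5], [2,6], [3,4], [3,5], [3,6], [3,7]
  2-simplices (2): [2,3,5], [2,3,6]

Hence C_0 ≅ Z^8, C_1 ≅ Z^12, C_2 ≅ Z^2.

∂_1: C_1 → C_0 is given by ∂[p,q] = [q] − [p]. For instance
  ∂[2,6] = [6] − [2].
The 8×12 boundary matrix has rank 7 and Smith normal form diag(1,1,1,1,1,1,1).

Boundary ∂_2: C_2 → C_1 acts by ∂[p,q,r] = [q,r] − [p,r] + [p,q]. For instance
  ∂[2,3,6] = [3,6] − [2,6] + [2,3],
  ∂[2,3,5] = [3,5] − [2,5] + [2,3].
As a 12×2 matrix over Z this has rank 2, with invariant factors (1,1).

Computing H_k = (kernel of ∂_k) / (image of ∂_{k+1}):

  H_0: rank C_0 − rank ∂_1 = 8 − 7 = 1, and the invariant factors of ∂_1 are all 1, so H_0 = Z.
  H_1: rank ker ∂_1 − rank ∂_2 = (12 − 7) − 2 = 3, and the invariant factors of ∂_2 are all 1, so H_1 = Z^3.
  H_2: rank ker ∂_2 − rank ∂_3 = (2 − 2) − 0 = 0, and there is no ∂_3, so H_2 = 0.

As a check, the Euler characteristic is 8 − 12 + 2 = -2, which agrees with 1 − 3 + 0 = -2.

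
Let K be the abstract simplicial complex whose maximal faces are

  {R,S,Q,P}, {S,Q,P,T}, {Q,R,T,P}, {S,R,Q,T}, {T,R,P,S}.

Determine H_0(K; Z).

H_0 = Z.

Order the vertices as P < Q < R < S < T. Listing each simplex with vertices in this order, K has dimension 3 with simplices:

  0-simplices (5): P, Q, R, S, T
  1-simplices (10): PQ, PR, PS, PT, QR, QS, QT, RS, RT, ST
  2-simplices (10): PQR, PQS, PQT, PRS, PRT, PST, QRS, QRT, QST, RST
  3-simplices (5): PQRS, PQRT, PQST, PRST, QRST

Hence C_0 ≅ Z^5, C_1 ≅ Z^10, C_2 ≅ Z^10, C_3 ≅ Z^5.

The boundary map ∂_1: C_1 → C_0 sends each edge [p,q] (with p < q) to q − p.
This gives a 5×10 integer matrix of rank 4; reducing to Smith normal form yields diagonal entries (1,1,1,1).

The boundary map ∂_2: C_2 → C_1 acts by ∂[p,q,r] = [q,r] − [p,r] + [p,q]. For instance
  ∂RST = ST − RT + RS,
  ∂PRS = RS − PS + PR.
The 10×10 boundary matrix has rank 6 and Smith normal form diag(1,1,1,1,1,1).

∂_3: C_3 → C_2 sends each 3-simplex σ to the alternating sum Σ_i (−1)^i (σ with its i-th vertex removed). For instance
  ∂QRST = RST − QST + QRT − QRS,
  ∂PQRS = QRS − PRS + PQS − PQR.
The 10×5 boundary matrix has rank 4 and Smith normal form diag(1,1,1,1).

Now H_k = ker ∂_k / im ∂_{k+1}, so:

  H_0: rank C_0 − rank ∂_1 = 5 − 4 = 1, and the invariant factors of ∂_1 are all 1, so H_0 = Z.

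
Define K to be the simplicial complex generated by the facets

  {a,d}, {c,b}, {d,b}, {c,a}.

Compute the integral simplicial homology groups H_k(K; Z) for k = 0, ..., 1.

H_0 ≅ Z,  H_1 ≅ Z.

Order the vertices as a < b < c < d. Listing each simplex with vertices in this order, K has dimension 1 with simplices:

  0-simplices (4): a, b, c, d
  1-simplices (4): ac, ad, bc, bd

Hence C_0 ≅ Z^4, C_1 ≅ Z^4.

∂_1: C_1 → C_0 sends each edge [p,q] (with p < q) to q − p.
The 4×4 boundary matrix has rank 3 and Smith normal form diag(1,1,1).

Reading off H_k = ker ∂_k / im ∂_{k+1}:

  H_0: rank C_0 − rank ∂_1 = 4 − 3 = 1, and the invariant factors of ∂_1 are all 1, so H_0 ≅ Z.
  H_1: rank ker ∂_1 − rank ∂_2 = (4 − 3) − 0 = 1, and there is no ∂_2, so H_1 ≅ Z.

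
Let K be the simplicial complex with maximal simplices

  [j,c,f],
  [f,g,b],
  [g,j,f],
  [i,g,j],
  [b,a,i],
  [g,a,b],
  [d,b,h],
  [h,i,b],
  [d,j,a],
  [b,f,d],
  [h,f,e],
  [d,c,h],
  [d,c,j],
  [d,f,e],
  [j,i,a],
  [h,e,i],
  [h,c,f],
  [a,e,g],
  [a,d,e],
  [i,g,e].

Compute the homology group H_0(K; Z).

We work with the vertex ordering a < b < c < d < e < f < g < h < i < j. The simplices of K, each written with vertices in increasing order, are:

  0-simplices (10): a, b, c, d, e, f, g, h, i, j
  1-simplices (30): ab, ad, ae, ag, ai, aj, bd, bf, bg, bh, bi, cd, cf, ch, cj, de, df, dh, dj, ef, eg, eh, ei, fg, fh, fj, gi, gj, hi, ij
  2-simplices (20): abg, abi, ade, adj, aeg, aij, bdf, bdh, bfg, bhi, cdh, cdj, cfh, cfj, def, efh, egi, ehi, fgj, gij

giving chain groups C_0 ≅ Z^10, C_1 ≅ Z^30, C_2 ≅ Z^20.

∂_1: C_1 → C_0 maps an edge to its endpoints' difference, ∂[p,q] = q − p. For instance
  ∂ij = j − i.
The 10×30 boundary matrix has rank 9 and Smith normal form diag(1,1,1,1,1,1,1,1,1).

Boundary ∂_2: C_2 → C_1 maps a triangle to the signed sum of its edges. For instance
  ∂egi = gi − ei + eg,
  ∂gij = ij − gj + gi.
The resulting 30×20 matrix has rank 20, and its Smith normal form has invariant factors (1,1,1,1,1,1,1,1,1,1,1,1,1,1,1,1,1,1,1,2).

Now H_k = ker ∂_k / im ∂_{k+1}, so:

  H_0: rank C_0 − rank ∂_1 = 10 − 9 = 1, and the invariant factors of ∂_1 are all 1, so H_0 = Z.

H_0 ≅ Z.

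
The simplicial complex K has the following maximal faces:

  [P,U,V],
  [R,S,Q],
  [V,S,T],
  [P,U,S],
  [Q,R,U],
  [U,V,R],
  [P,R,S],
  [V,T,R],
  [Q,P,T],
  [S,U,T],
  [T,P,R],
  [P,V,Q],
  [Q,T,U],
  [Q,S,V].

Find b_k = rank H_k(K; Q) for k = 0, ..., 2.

Take the total order P < Q < R < S < T < U < V on the vertex set. Then K (dimension 2) consists of the simplices:

  0-simplices (7): P, Q, R, S, T, U, V
  1-simplices (21): PQ, PR, PS, PT, PU, PV, QR, QS, QT, QU, QV, RS, RT, RU, RV, ST, SU, SV, TU, TV, UV
  2-simplices (14): PQT, PQV, PRS, PRT, PSU, PUV, QRS, QRU, QSV, QTU, RTV, RUV, STU, STV

so the chain groups are C_0 ≅ Z^7, C_1 ≅ Z^21, C_2 ≅ Z^14.

The boundary map ∂_1: C_1 → C_0 maps an edge to its endpoints' difference, ∂[p,q] = q − p. For instance
  ∂PR = R − P.
The 7×21 boundary matrix has rank 6 and Smith normal form diag(1,1,1,1,1,1).

Boundary ∂_2: C_2 → C_1 maps a triangle to the signed sum of its edges. For instance
  ∂PQV = QV − PV + PQ,
  ∂PRS = RS − PS + PR.
The resulting 21×14 matrix has rank 13, and its Smith normal form has invariant factors (1,1,1,1,1,1,1,1,1,1,1,1,1).

Reading off H_k = ker ∂_k / im ∂_{k+1}:

  H_0: rank C_0 − rank ∂_1 = 7 − 6 = 1, and the invariant factors of ∂_1 are all 1, so H_0 = Z.
  H_1: rank ker ∂_1 − rank ∂_2 = (21 − 6) − 13 = 2, and the invariant factors of ∂_2 are all 1, so H_1 = Z^2.
  H_2: rank ker ∂_2 − rank ∂_3 = (14 − 13) − 0 = 1, and there is no ∂_3, so H_2 = Z.

Hence the Betti numbers are b_0 = 1, b_1 = 2, b_2 = 1.

b_0 = 1, b_1 = 2, b_2 = 1.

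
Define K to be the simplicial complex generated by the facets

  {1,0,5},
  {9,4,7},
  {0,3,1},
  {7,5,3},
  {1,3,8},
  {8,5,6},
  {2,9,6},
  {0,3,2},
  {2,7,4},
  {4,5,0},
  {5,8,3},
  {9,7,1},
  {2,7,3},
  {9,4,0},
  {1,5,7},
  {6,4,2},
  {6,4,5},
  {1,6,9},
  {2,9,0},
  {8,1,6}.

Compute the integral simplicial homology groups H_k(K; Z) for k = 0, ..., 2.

We work with the vertex ordering 0 < 1 < 2 < 3 < 4 < 5 < 6 < 7 < 8 < 9. The simplices of K, each written with vertices in increasing order, are:

  0-simplices (10): [0], [1], [2], [3], [4], [5], [6], [7], [8], [9]
  1-simplices (30): (30 of them)
  2-simplices (20): (20 of them)

so the chain groups are C_0 ≅ Z^10, C_1 ≅ Z^30, C_2 ≅ Z^20.

∂_1: C_1 → C_0 is given by ∂[p,q] = [q] − [p].
The 10×30 boundary matrix has rank 9 and Smith normal form diag(1,1,1,1,1,1,1,1,1).

Boundary ∂_2: C_2 → C_1 sends each 2-simplex [p,q,r] to [q,r] − [p,r] + [p,q]. For instance
  ∂[0,2,9] = [2,9] − [0,9] + [0,2],
  ∂[3,5,8] = [5,8] − [3,8] + [3,5].
The resulting 30×20 matrix has rank 20, and its Smith normal form has invariant factors (1,1,1,1,1,1,1,1,1,1,1,1,1,1,1,1,1,1,1,2).

Reading off H_k = ker ∂_k / im ∂_{k+1}:

  H_0: rank C_0 − rank ∂_1 = 10 − 9 = 1, and the invariant factors of ∂_1 are all 1, so H_0 ≅ Z.
  H_1: rank ker ∂_1 − rank ∂_2 = (30 − 9) − 20 = 1, and ∂_2 has invariant factor 2 > 1, so H_1 ≅ Z × Z/2.
  H_2: rank ker ∂_2 − rank ∂_3 = (20 − 20) − 0 = 0, and there is no ∂_3, so H_2 ≅ 0.

(K is a triangulation of the Klein bottle.)

H_0 ≅ Z,  H_1 ≅ Z × Z/2,  H_2 = 0.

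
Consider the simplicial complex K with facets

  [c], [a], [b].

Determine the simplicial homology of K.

We work with the vertex ordering a < b < c. The simplices of K, each written with vertices in increasing order, are:

  0-simplices (3): a, b, c

Hence C_0 ≅ Z^3.

Reading off H_k = ker ∂_k / im ∂_{k+1}:

  H_0: rank C_0 − rank ∂_1 = 3 − 0 = 3, and there is no ∂_1, so H_0 = Z^3.

H_0 ≅ Z^3.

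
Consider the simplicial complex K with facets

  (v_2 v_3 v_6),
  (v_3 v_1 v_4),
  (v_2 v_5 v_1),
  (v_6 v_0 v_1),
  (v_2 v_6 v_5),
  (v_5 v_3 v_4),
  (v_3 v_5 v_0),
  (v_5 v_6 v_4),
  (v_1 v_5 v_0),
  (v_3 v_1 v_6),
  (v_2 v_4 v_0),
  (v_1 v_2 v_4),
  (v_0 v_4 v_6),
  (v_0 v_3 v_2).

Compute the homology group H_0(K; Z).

H_0 = Z.

Take the total order v_0 < v_1 < v_2 < v_3 < v_4 < v_5 < v_6 on the vertex set. Then K (dimension 2) consists of the simplices:

  0-simplices (7): [v_0], [v_1], [v_2], [v_3], [v_4], [v_5], [v_6]
  1-simplices (21): (21 of them)
  2-simplices (14): (14 of them)

so the chain groups are C_0 ≅ Z^7, C_1 ≅ Z^21, C_2 ≅ Z^14.

Boundary ∂_1: C_1 → C_0 sends each edge [p,q] (with p < q) to q − p. For instance
  ∂[v_0,v_1] = [v_1] − [v_0].
The resulting 7×21 matrix has rank 6, and its Smith normal form has invariant factors (1,1,1,1,1,1).

∂_2: C_2 → C_1 maps a triangle to the signed sum of its edges. For instance
  ∂[v_0,v_1,v_6] = [v_1,v_6] − [v_0,v_6] + [v_0,v_1],
  ∂[v_0,v_1,v_5] = [v_1,v_5] − [v_0,v_5] + [v_0,v_1].
This gives a 21×14 integer matrix of rank 13; reducing to Smith normal form yields diagonal entries (1,1,1,1,1,1,1,1,1,1,1,1,1).

Reading off H_k = ker ∂_k / im ∂_{k+1}:

  H_0: rank C_0 − rank ∂_1 = 7 − 6 = 1, and the invariant factors of ∂_1 are all 1, so H_0 = Z.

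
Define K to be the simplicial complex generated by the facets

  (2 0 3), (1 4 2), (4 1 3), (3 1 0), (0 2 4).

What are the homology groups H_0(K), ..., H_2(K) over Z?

Take the total order 0 < 1 < 2 < 3 < 4 on the vertex set. Then K (dimension 2) consists of the simplices:

  0-simplices (5): [0], [1], [2], [3], [4]
  1-simplices (10): [0,1], [0,2], [0,3], [0,4], [1,2], [1,3], [1,4], [2,3], [2,4], [3,4]
  2-simplices (5): [0,1,3], [0,2,3], [0,2,4], [1,2,4], [1,3,4]

Hence C_0 ≅ Z^5, C_1 ≅ Z^10, C_2 ≅ Z^5.

The boundary map ∂_1: C_1 → C_0 maps an edge to its endpoints' difference, ∂[p,q] = q − p.
The resulting 5×10 matrix has rank 4, and its Smith normal form has invariant factors (1,1,1,1).

The boundary map ∂_2: C_2 → C_1 acts by ∂[p,q,r] = [q,r] − [p,r] + [p,q]. For instance
  ∂[0,2,4] = [2,4] − [0,4] + [0,2],
  ∂[1,3,4] = [3,4] − [1,4] + [1,3].
The 10×5 boundary matrix has rank 5 and Smith normal form diag(1,1,1,1,1).

Reading off H_k = ker ∂_k / im ∂_{k+1}:

  H_0: rank C_0 − rank ∂_1 = 5 − 4 = 1, and the invariant factors of ∂_1 are all 1, so H_0 ≅ Z.
  H_1: rank ker ∂_1 − rank ∂_2 = (10 − 4) − 5 = 1, and the invariant factors of ∂_2 are all 1, so H_1 ≅ Z.
  H_2: rank ker ∂_2 − rank ∂_3 = (5 − 5) − 0 = 0, and there is no ∂_3, so H_2 ≅ 0.

As a check, the Euler characteristic is 5 − 10 + 5 = 0, which agrees with 1 − 1 + 0 = 0.

H_0 = Z,  H_1 = Z,  H_2 = 0.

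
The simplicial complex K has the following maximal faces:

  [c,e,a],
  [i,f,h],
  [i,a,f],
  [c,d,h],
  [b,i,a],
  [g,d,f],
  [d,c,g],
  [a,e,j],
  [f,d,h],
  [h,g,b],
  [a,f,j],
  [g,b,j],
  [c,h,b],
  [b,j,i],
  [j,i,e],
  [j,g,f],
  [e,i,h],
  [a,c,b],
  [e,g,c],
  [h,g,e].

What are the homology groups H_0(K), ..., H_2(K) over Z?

Take the total order a < b < c < d < e < f < g < h < i < j on the vertex set. Then K (dimension 2) consists of the simplices:

  0-simplices (10): a, b, c, d, e, f, g, h, i, j
  1-simplices (30): ab, ac, ae, af, ai, aj, bc, bg, bh, bi, bj, cd, ce, cg, ch, df, dg, dh, eg, eh, ei, ej, fg, fh, fi, fj, gh, gj, hi, ij
  2-simplices (20): abc, abi, ace, aej, afi, afj, bch, bgh, bgj, bij, cdg, cdh, ceg, dfg, dfh, egh, ehi, eij, fgj, fhi

so the chain groups are C_0 ≅ Z^10, C_1 ≅ Z^30, C_2 ≅ Z^20.

The boundary map ∂_1: C_1 → C_0 sends each edge [p,q] (with p < q) to q − p. For instance
  ∂fj = j − f.
This gives a 10×30 integer matrix of rank 9; reducing to Smith normal form yields diagonal entries (1,1,1,1,1,1,1,1,1).

∂_2: C_2 → C_1 acts by ∂[p,q,r] = [q,r] − [p,r] + [p,q]. For instance
  ∂aej = ej − aj + ae,
  ∂eij = ij − ej + ei.
The resulting 30×20 matrix has rank 20, and its Smith normal form has invariant factors (1,1,1,1,1,1,1,1,1,1,1,1,1,1,1,1,1,1,1,2).

Reading off H_k = ker ∂_k / im ∂_{k+1}:

  H_0: rank C_0 − rank ∂_1 = 10 − 9 = 1, and the invariant factors of ∂_1 are all 1, so H_0 = Z.
  H_1: rank ker ∂_1 − rank ∂_2 = (30 − 9) − 20 = 1, and ∂_2 has invariant factor 2 > 1, so H_1 = Z ⊕ Z/2Z.
  H_2: rank ker ∂_2 − rank ∂_3 = (20 − 20) − 0 = 0, and there is no ∂_3, so H_2 = 0.

(K is a triangulation of the Klein bottle.)

H_0 ≅ Z,  H_1 ≅ Z ⊕ Z/2Z,  H_2 = 0.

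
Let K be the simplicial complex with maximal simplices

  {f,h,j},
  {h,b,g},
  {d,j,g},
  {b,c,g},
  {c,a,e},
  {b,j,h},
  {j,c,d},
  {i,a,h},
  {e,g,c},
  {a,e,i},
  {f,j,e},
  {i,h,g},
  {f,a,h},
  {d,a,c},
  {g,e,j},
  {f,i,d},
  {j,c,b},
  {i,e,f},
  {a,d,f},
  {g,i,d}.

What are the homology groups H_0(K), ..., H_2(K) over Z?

H_0 ≅ Z,  H_1 ≅ Z ⊕ Z/2Z,  H_2 = 0.

We work with the vertex ordering a < b < c < d < e < f < g < h < i < j. The simplices of K, each written with vertices in increasing order, are:

  0-simplices (10): a, b, c, d, e, f, g, h, i, j
  1-simplices (30): ac, ad, ae, af, ah, ai, bc, bg, bh, bj, cd, ce, cg, cj, df, dg, di, dj, ef, eg, ei, ej, fh, fi, fj, gh, gi, gj, hi, hj
  2-simplices (20): acd, ace, adf, aei, afh, ahi, bcg, bcj, bgh, bhj, cdj, ceg, dfi, dgi, dgj, efi, efj, egj, fhj, ghi

Hence C_0 ≅ Z^10, C_1 ≅ Z^30, C_2 ≅ Z^20.

The boundary map ∂_1: C_1 → C_0 maps an edge to its endpoints' difference, ∂[p,q] = q − p. For instance
  ∂ah = h − a.
The resulting 10×30 matrix has rank 9, and its Smith normal form has invariant factors (1,1,1,1,1,1,1,1,1).

∂_2: C_2 → C_1 maps a triangle to the signed sum of its edges. For instance
  ∂dgj = gj − dj + dg,
  ∂acd = cd − ad + ac.
The resulting 30×20 matrix has rank 20, and its Smith normal form has invariant factors (1,1,1,1,1,1,1,1,1,1,1,1,1,1,1,1,1,1,1,2).

Now H_k = ker ∂_k / im ∂_{k+1}, so:

  H_0: rank C_0 − rank ∂_1 = 10 − 9 = 1, and the invariant factors of ∂_1 are all 1, so H_0 ≅ Z.
  H_1: rank ker ∂_1 − rank ∂_2 = (30 − 9) − 20 = 1, and ∂_2 has invariant factor 2 > 1, so H_1 ≅ Z ⊕ Z/2Z.
  H_2: rank ker ∂_2 − rank ∂_3 = (20 − 20) − 0 = 0, and there is no ∂_3, so H_2 ≅ 0.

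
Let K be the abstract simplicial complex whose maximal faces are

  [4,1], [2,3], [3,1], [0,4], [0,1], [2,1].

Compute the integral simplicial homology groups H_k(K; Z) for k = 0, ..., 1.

H_0 ≅ Z,  H_1 ≅ Z^2.

We work with the vertex ordering 0 < 1 < 2 < 3 < 4. The simplices of K, each written with vertices in increasing order, are:

  0-simplices (5): [0], [1], [2], [3], [4]
  1-simplices (6): [0,1], [0,4], [1,2], [1,3], [1,4], [2,3]

so the chain groups are C_0 ≅ Z^5, C_1 ≅ Z^6.

Boundary ∂_1: C_1 → C_0 maps an edge to its endpoints' difference, ∂[p,q] = q − p. For instance
  ∂[1,4] = [4] − [1].
The 5×6 boundary matrix has rank 4 and Smith normal form diag(1,1,1,1).

Reading off H_k = ker ∂_k / im ∂_{k+1}:

  H_0: rank C_0 − rank ∂_1 = 5 − 4 = 1, and the invariant factors of ∂_1 are all 1, so H_0 ≅ Z.
  H_1: rank ker ∂_1 − rank ∂_2 = (6 − 4) − 0 = 2, and there is no ∂_2, so H_1 ≅ Z^2.

As a check, the Euler characteristic is 5 − 6 = -1, which agrees with 1 − 2 = -1.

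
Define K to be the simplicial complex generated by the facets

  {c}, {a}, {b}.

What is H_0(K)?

H_0 ≅ Z^3.

Fix the vertex order a < b < c and write every simplex with vertices in increasing order. Then dim K = 0 and the simplices of K are:

  0-simplices (3): a, b, c

giving chain groups C_0 ≅ Z^3.

Reading off H_k = ker ∂_k / im ∂_{k+1}:

  H_0: rank C_0 − rank ∂_1 = 3 − 0 = 3, and there is no ∂_1, so H_0 ≅ Z^3.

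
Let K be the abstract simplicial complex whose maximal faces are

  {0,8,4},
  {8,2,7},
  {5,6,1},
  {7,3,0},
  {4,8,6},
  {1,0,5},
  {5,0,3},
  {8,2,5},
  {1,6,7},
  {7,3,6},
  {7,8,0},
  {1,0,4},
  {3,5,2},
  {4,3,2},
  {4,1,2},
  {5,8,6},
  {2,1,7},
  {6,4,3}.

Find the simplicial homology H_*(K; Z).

Take the total order 0 < 1 < 2 < 3 < 4 < 5 < 6 < 7 < 8 on the vertex set. Then K (dimension 2) consists of the simplices:

  0-simplices (9): [0], [1], [2], [3], [4], [5], [6], [7], [8]
  1-simplices (27): (27 of them)
  2-simplices (18): [0,1,4], [0,1,5], [0,3,5], [0,3,7], [0,4,8], [0,7,8], [1,2,4], [1,2,7], [1,5,6], [1,6,7], [2,3,4], [2,3,5], [2,5,8], [2,7,8], [3,4,6], [3,6,7], [4,6,8], [5,6,8]

Hence C_0 ≅ Z^9, C_1 ≅ Z^27, C_2 ≅ Z^18.

Boundary ∂_1: C_1 → C_0 sends each edge [p,q] (with p < q) to q − p.
The 9×27 boundary matrix has rank 8 and Smith normal form diag(1,1,1,1,1,1,1,1).

The boundary map ∂_2: C_2 → C_1 acts by ∂[p,q,r] = [q,r] − [p,r] + [p,q]. For instance
  ∂[0,1,4] = [1,4] − [0,4] + [0,1],
  ∂[0,3,5] = [3,5] − [0,5] + [0,3].
The resulting 27×18 matrix has rank 17, and its Smith normal form has invariant factors (1,1,1,1,1,1,1,1,1,1,1,1,1,1,1,1,1).

Computing H_k = (kernel of ∂_k) / (image of ∂_{k+1}):

  H_0: rank C_0 − rank ∂_1 = 9 − 8 = 1, and the invariant factors of ∂_1 are all 1, so H_0 = Z.
  H_1: rank ker ∂_1 − rank ∂_2 = (27 − 8) − 17 = 2, and the invariant factors of ∂_2 are all 1, so H_1 = Z^2.
  H_2: rank ker ∂_2 − rank ∂_3 = (18 − 17) − 0 = 1, and there is no ∂_3, so H_2 = Z.

(K is a triangulation of the torus T^2.)

H_0 = Z,  H_1 = Z^2,  H_2 = Z.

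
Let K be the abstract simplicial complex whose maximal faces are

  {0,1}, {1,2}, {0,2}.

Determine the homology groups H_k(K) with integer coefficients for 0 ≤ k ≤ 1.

H_0 ≅ Z,  H_1 ≅ Z.

Order the vertices as 0 < 1 < 2. Listing each simplex with vertices in this order, K has dimension 1 with simplices:

  0-simplices (3): [0], [1], [2]
  1-simplices (3): [0,1], [0,2], [1,2]

giving chain groups C_0 ≅ Z^3, C_1 ≅ Z^3.

Boundary ∂_1: C_1 → C_0 sends each edge [p,q] (with p < q) to q − p. For instance
  ∂[0,2] = [2] − [0].
The resulting 3×3 matrix has rank 2, and its Smith normal form has invariant factors (1,1).

From H_k ≅ ker(∂_k) / im(∂_{k+1}) we obtain:

  H_0: rank C_0 − rank ∂_1 = 3 − 2 = 1, and the invariant factors of ∂_1 are all 1, so H_0 ≅ Z.
  H_1: rank ker ∂_1 − rank ∂_2 = (3 − 2) − 0 = 1, and there is no ∂_2, so H_1 ≅ Z.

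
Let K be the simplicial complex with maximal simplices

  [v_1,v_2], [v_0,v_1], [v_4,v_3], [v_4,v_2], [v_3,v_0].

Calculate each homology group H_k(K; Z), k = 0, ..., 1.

Order the vertices as v_0 < v_1 < v_2 < v_3 < v_4. Listing each simplex with vertices in this order, K has dimension 1 with simplices:

  0-simplices (5): [v_0], [v_1], [v_2], [v_3], [v_4]
  1-simplices (5): [v_0,v_1], [v_0,v_3], [v_1,v_2], [v_2,v_4], [v_3,v_4]

Hence C_0 ≅ Z^5, C_1 ≅ Z^5.

Boundary ∂_1: C_1 → C_0 sends each edge [p,q] (with p < q) to q − p. For instance
  ∂[v_0,v_1] = [v_1] − [v_0].
As a 5×5 matrix over Z this has rank 4, with invariant factors (1,1,1,1).

Reading off H_k = ker ∂_k / im ∂_{k+1}:

  H_0: rank C_0 − rank ∂_1 = 5 − 4 = 1, and the invariant factors of ∂_1 are all 1, so H_0 ≅ Z.
  H_1: rank ker ∂_1 − rank ∂_2 = (5 − 4) − 0 = 1, and there is no ∂_2, so H_1 ≅ Z.

As a check, the Euler characteristic is 5 − 5 = 0, which agrees with 1 − 1 = 0.

H_0 ≅ Z,  H_1 ≅ Z.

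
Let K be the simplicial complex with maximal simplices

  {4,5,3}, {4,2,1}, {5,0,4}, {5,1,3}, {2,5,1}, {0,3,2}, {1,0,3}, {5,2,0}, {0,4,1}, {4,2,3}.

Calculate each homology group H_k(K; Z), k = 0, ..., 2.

H_0 = Z,  H_1 = Z/2Z,  H_2 = 0.

Fix the vertex order 0 < 1 < 2 < 3 < 4 < 5 and write every simplex with vertices in increasing order. Then dim K = 2 and the simplices of K are:

  0-simplices (6): [0], [1], [2], [3], [4], [5]
  1-simplices (15): [0,1], [0,2], [0,3], [0,4], [0,5], [1,2], [1,3], [1,4], [1,5], [2,3], [2,4], [2,5], [3,4], [3,5], [4,5]
  2-simplices (10): [0,1,3], [0,1,4], [0,2,3], [0,2,5], [0,4,5], [1,2,4], [1,2,5], [1,3,5], [2,3,4], [3,4,5]

so the chain groups are C_0 ≅ Z^6, C_1 ≅ Z^15, C_2 ≅ Z^10.

∂_1: C_1 → C_0 sends each edge [p,q] (with p < q) to q − p.
The 6×15 boundary matrix has rank 5 and Smith normal form diag(1,1,1,1,1).

The boundary map ∂_2: C_2 → C_1 acts by ∂[p,q,r] = [q,r] − [p,r] + [p,q]. For instance
  ∂[2,3,4] = [3,4] − [2,4] + [2,3],
  ∂[0,2,3] = [2,3] − [0,3] + [0,2].
The resulting 15×10 matrix has rank 10, and its Smith normal form has invariant factors (1,1,1,1,1,1,1,1,1,2).

From H_k ≅ ker(∂_k) / im(∂_{k+1}) we obtain:

  H_0: rank C_0 − rank ∂_1 = 6 − 5 = 1, and the invariant factors of ∂_1 are all 1, so H_0 = Z.
  H_1: rank ker ∂_1 − rank ∂_2 = (15 − 5) − 10 = 0, and ∂_2 has invariant factor 2 > 1, so H_1 = Z/2Z.
  H_2: rank ker ∂_2 − rank ∂_3 = (10 − 10) − 0 = 0, and there is no ∂_3, so H_2 = 0.

(K is a triangulation of the real projective plane RP^2.)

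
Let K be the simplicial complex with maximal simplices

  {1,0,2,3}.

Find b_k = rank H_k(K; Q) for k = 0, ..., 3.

Take the total order 0 < 1 < 2 < 3 on the vertex set. Then K (dimension 3) consists of the simplices:

  0-simplices (4): [0], [1], [2], [3]
  1-simplices (6): [0,1], [0,2], [0,3], [1,2], [1,3], [2,3]
  2-simplices (4): [0,1,2], [0,1,3], [0,2,3], [1,2,3]
  3-simplices (1): [0,1,2,3]

so the chain groups are C_0 ≅ Z^4, C_1 ≅ Z^6, C_2 ≅ Z^4, C_3 ≅ Z^1.

The boundary map ∂_1: C_1 → C_0 sends each edge [p,q] (with p < q) to q − p.
The 4×6 boundary matrix has rank 3 and Smith normal form diag(1,1,1).

The boundary map ∂_2: C_2 → C_1 sends each 2-simplex [p,q,r] to [q,r] − [p,r] + [p,q]. For instance
  ∂[0,1,2] = [1,2] − [0,2] + [0,1],
  ∂[0,2,3] = [2,3] − [0,3] + [0,2].
This gives a 6×4 integer matrix of rank 3; reducing to Smith normal form yields diagonal entries (1,1,1).

Boundary ∂_3: C_3 → C_2 sends each 3-simplex σ to the alternating sum Σ_i (−1)^i (σ with its i-th vertex removed). For instance
  ∂[0,1,2,3] = [1,2,3] − [0,2,3] + [0,1,3] − [0,1,2].
This gives a 4×1 integer matrix of rank 1; reducing to Smith normal form yields diagonal entries (1).

From H_k ≅ ker(∂_k) / im(∂_{k+1}) we obtain:

  H_0: rank C_0 − rank ∂_1 = 4 − 3 = 1, and the invariant factors of ∂_1 are all 1, so H_0 = Z.
  H_1: rank ker ∂_1 − rank ∂_2 = (6 − 3) − 3 = 0, and the invariant factors of ∂_2 are all 1, so H_1 = 0.
  H_2: rank ker ∂_2 − rank ∂_3 = (4 − 3) − 1 = 0, and the invariant factors of ∂_3 are all 1, so H_2 = 0.
  H_3: rank ker ∂_3 − rank ∂_4 = (1 − 1) − 0 = 0, and there is no ∂_4, so H_3 = 0.

(K is a triangulation of the 3-simplex.)

Hence the Betti numbers are b_0 = 1, b_1 = 0, b_2 = 0, b_3 = 0.

b_0 = 1, b_1 = 0, b_2 = 0, b_3 = 0.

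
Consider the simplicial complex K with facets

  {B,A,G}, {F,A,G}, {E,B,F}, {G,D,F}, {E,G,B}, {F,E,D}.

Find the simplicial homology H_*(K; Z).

We work with the vertex ordering A < B < D < E < F < G. The simplices of K, each written with vertices in increasing order, are:

  0-simplices (6): A, B, D, E, F, G
  1-simplices (12): AB, AF, AG, BE, BF, BG, DE, DF, DG, EF, EG, FG
  2-simplices (6): ABG, AFG, BEF, BEG, DEF, DFG

Hence C_0 ≅ Z^6, C_1 ≅ Z^12, C_2 ≅ Z^6.

The boundary map ∂_1: C_1 → C_0 is given by ∂[p,q] = [q] − [p]. For instance
  ∂BG = G − B.
The 6×12 boundary matrix has rank 5 and Smith normal form diag(1,1,1,1,1).

Boundary ∂_2: C_2 → C_1 maps a triangle to the signed sum of its edges. For instance
  ∂AFG = FG − AG + AF,
  ∂ABG = BG − AG + AB.
The resulting 12×6 matrix has rank 6, and its Smith normal form has invariant factors (1,1,1,1,1,1).

From H_k ≅ ker(∂_k) / im(∂_{k+1}) we obtain:

  H_0: rank C_0 − rank ∂_1 = 6 − 5 = 1, and the invariant factors of ∂_1 are all 1, so H_0 = Z.
  H_1: rank ker ∂_1 − rank ∂_2 = (12 − 5) − 6 = 1, and the invariant factors of ∂_2 are all 1, so H_1 = Z.
  H_2: rank ker ∂_2 − rank ∂_3 = (6 − 6) − 0 = 0, and there is no ∂_3, so H_2 = 0.

As a check, the Euler characteristic is 6 − 12 + 6 = 0, which agrees with 1 − 1 + 0 = 0.
(K is a triangulation of the cylinder S^1 x I.)

H_0 ≅ Z,  H_1 ≅ Z,  H_2 = 0.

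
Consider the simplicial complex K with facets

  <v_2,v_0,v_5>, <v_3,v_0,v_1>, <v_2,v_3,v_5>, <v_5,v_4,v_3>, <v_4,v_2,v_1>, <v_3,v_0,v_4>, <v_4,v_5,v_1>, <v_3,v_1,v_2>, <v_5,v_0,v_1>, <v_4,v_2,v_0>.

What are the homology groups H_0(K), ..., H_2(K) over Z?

H_0 = Z,  H_1 = Z/2,  H_2 = 0.

We work with the vertex ordering v_0 < v_1 < v_2 < v_3 < v_4 < v_5. The simplices of K, each written with vertices in increasing order, are:

  0-simplices (6): [v_0], [v_1], [v_2], [v_3], [v_4], [v_5]
  1-simplices (15): (15 of them)
  2-simplices (10): [v_0,v_1,v_3], [v_0,v_1,v_5], [v_0,v_2,v_4], [v_0,v_2,v_5], [v_0,v_3,v_4], [v_1,v_2,v_3], [v_1,v_2,v_4], [v_1,v_4,v_5], [v_2,v_3,v_5], [v_3,v_4,v_5]

so the chain groups are C_0 ≅ Z^6, C_1 ≅ Z^15, C_2 ≅ Z^10.

Boundary ∂_1: C_1 → C_0 sends each edge [p,q] (with p < q) to q − p. For instance
  ∂[v_0,v_2] = [v_2] − [v_0].
This gives a 6×15 integer matrix of rank 5; reducing to Smith normal form yields diagonal entries (1,1,1,1,1).

Boundary ∂_2: C_2 → C_1 sends each 2-simplex [p,q,r] to [q,r] − [p,r] + [p,q]. For instance
  ∂[v_0,v_2,v_4] = [v_2,v_4] − [v_0,v_4] + [v_0,v_2],
  ∂[v_1,v_2,v_3] = [v_2,v_3] − [v_1,v_3] + [v_1,v_2].
This gives a 15×10 integer matrix of rank 10; reducing to Smith normal form yields diagonal entries (1,1,1,1,1,1,1,1,1,2).

Reading off H_k = ker ∂_k / im ∂_{k+1}:

  H_0: rank C_0 − rank ∂_1 = 6 − 5 = 1, and the invariant factors of ∂_1 are all 1, so H_0 ≅ Z.
  H_1: rank ker ∂_1 − rank ∂_2 = (15 − 5) − 10 = 0, and ∂_2 has invariant factor 2 > 1, so H_1 ≅ Z/2.
  H_2: rank ker ∂_2 − rank ∂_3 = (10 − 10) − 0 = 0, and there is no ∂_3, so H_2 ≅ 0.

(K is a triangulation of the real projective plane RP^2.)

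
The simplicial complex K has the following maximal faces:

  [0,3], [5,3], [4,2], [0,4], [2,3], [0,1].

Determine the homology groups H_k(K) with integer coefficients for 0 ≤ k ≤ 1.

H_0 = Z,  H_1 = Z.

Order the vertices as 0 < 1 < 2 < 3 < 4 < 5. Listing each simplex with vertices in this order, K has dimension 1 with simplices:

  0-simplices (6): [0], [1], [2], [3], [4], [5]
  1-simplices (6): [0,1], [0,3], [0,4], [2,3], [2,4], [3,5]

giving chain groups C_0 ≅ Z^6, C_1 ≅ Z^6.

∂_1: C_1 → C_0 sends each edge [p,q] (with p < q) to q − p. For instance
  ∂[0,3] = [3] − [0].
The 6×6 boundary matrix has rank 5 and Smith normal form diag(1,1,1,1,1).

Now H_k = ker ∂_k / im ∂_{k+1}, so:

  H_0: rank C_0 − rank ∂_1 = 6 − 5 = 1, and the invariant factors of ∂_1 are all 1, so H_0 = Z.
  H_1: rank ker ∂_1 − rank ∂_2 = (6 − 5) − 0 = 1, and there is no ∂_2, so H_1 = Z.

As a check, the Euler characteristic is 6 − 6 = 0, which agrees with 1 − 1 = 0.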